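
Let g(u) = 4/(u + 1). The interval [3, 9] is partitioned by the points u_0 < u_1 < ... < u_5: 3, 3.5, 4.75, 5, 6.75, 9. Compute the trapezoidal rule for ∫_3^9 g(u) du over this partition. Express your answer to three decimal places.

Subinterval widths: 0.5, 1.25, 0.25, 1.75, 2.25.
g(3) = 1, g(3.5) = 8/9, g(4.75) = 16/23, g(5) = 2/3, g(6.75) = 16/31, g(9) = 0.4.
On each subinterval the trapezoid contributes (Δu_i/2)·[g(u_{i-1}) + g(u_i)].
Sum ≈ 3.698.

3.698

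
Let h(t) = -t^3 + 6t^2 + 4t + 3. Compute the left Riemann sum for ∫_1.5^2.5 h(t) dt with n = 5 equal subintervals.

Δt = (2.5 − 1.5)/5 = 0.2.
Left endpoints: 1.5, 1.7, 1.9, 2.1, 2.3.
h(1.5) = 19.125, h(1.7) = 22.227, h(1.9) = 25.401, h(2.1) = 28.599, h(2.3) = 31.773.
Sum = Δt · [h(1.5) + h(1.7) + h(1.9) + h(2.1) + h(2.3)].
Sum = 25.425.

25.425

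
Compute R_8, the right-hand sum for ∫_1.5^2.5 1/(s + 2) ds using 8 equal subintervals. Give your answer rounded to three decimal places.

Δs = (2.5 − 1.5)/8 = 0.125.
Right endpoints: 1.625, 1.75, 1.875, 2, 2.125, 2.25, 2.375, 2.5.
f(1.625) = 8/29, f(1.75) = 4/15, f(1.875) = 8/31, f(2) = 0.25, f(2.125) = 8/33, f(2.25) = 4/17, f(2.375) = 8/35, f(2.5) = 2/9.
Sum = Δs · [f(1.625) + f(1.75) + f(1.875) + ...].
Sum ≈ 0.247.

0.247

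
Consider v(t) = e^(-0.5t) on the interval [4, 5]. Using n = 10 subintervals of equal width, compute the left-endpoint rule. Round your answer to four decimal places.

Δt = (5 − 4)/10 = 0.1.
Left endpoints: 4, 4.1, 4.2, 4.3, 4.4, 4.5, 4.6, 4.7, 4.8, 4.9.
v(4) ≈ 0.1353, v(4.1) ≈ 0.1287, v(4.2) ≈ 0.1225, v(4.3) ≈ 0.1165, v(4.4) ≈ 0.1108, v(4.5) ≈ 0.1054, v(4.6) ≈ 0.1003, v(4.7) ≈ 0.0954, v(4.8) ≈ 0.0907, v(4.9) ≈ 0.0863.
Sum = Δt · [v(4) + v(4.1) + v(4.2) + ...].
Sum ≈ 0.1092.

0.1092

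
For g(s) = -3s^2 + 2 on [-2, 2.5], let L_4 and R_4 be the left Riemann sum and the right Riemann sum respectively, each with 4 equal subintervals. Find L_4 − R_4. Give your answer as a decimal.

7.59375

L_4 = -13.67578125.
R_4 = -21.26953125.
L_4 − R_4 = 7.59375.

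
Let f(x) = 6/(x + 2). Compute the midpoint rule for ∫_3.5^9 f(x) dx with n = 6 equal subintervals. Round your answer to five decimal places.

Δx = (9 − 3.5)/6 = 11/12.
Midpoints: 95/24, 4.875, 139/24, 161/24, 7.625, 205/24.
f(95/24) = 144/143, f(4.875) = 48/55, f(139/24) = 144/187, f(161/24) = 144/209, f(7.625) = 48/77, f(205/24) = 144/253.
Sum = Δx · [f(95/24) + f(4.875) + f(139/24) + ...].
Sum ≈ 4.15371.

4.15371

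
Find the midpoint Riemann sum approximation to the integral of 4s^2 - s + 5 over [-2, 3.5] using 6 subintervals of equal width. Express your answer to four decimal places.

Δs = (3.5 − (-2))/6 = 11/12.
Midpoints: -37/24, -0.625, 7/24, 29/24, 2.125, 73/24.
f(-37/24) = 2311/144, f(-0.625) = 7.1875, f(7/24) = 727/144, f(29/24) = 1387/144, f(2.125) = 20.9375, f(73/24) = 5611/144.
Sum = Δs · [f(-37/24) + f(-0.625) + f(7/24) + ...].
Sum ≈ 89.6678.

89.6678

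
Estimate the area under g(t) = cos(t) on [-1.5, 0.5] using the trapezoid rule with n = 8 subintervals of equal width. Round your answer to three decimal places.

Δt = (0.5 − (-1.5))/8 = 0.25.
g(-1.5) ≈ 0.071, g(-1.25) ≈ 0.315, g(-1) ≈ 0.540, g(-0.75) ≈ 0.732, g(-0.5) ≈ 0.878, g(-0.25) ≈ 0.969, g(0) ≈ 1.000, g(0.25) ≈ 0.969, g(0.5) ≈ 0.878.
T_8 = (Δt/2)·[g(t_0) + 2g(t_1) + ... + 2g(t_{7}) + g(t_8)].
Sum ≈ 1.469.

1.469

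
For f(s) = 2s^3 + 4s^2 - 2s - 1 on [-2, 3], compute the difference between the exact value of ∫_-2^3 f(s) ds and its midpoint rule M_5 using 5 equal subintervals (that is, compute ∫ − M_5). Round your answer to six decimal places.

2.916667

Exact integral: ∫_-2^3 f(s) ds ≈ 69.16666667.
M_5 = 66.25.
Error ≈ 69.16666667 − 66.25 ≈ 2.916667.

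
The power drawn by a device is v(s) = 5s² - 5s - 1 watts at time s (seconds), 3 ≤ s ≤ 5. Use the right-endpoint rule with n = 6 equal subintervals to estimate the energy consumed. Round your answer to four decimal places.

133.1852

Δs = (5 − 3)/6 = 1/3.
Right endpoints: 10/3, 11/3, 4, 13/3, 14/3, 5.
v(10/3) = 341/9, v(11/3) = 431/9, v(4) = 59, v(13/3) = 641/9, v(14/3) = 761/9, v(5) = 99.
Sum = Δs · [v(10/3) + v(11/3) + v(4) + ...].
Sum ≈ 133.1852.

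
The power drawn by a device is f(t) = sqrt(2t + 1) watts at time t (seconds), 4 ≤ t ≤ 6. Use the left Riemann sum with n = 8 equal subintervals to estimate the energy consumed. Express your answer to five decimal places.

6.54807

Δt = (6 − 4)/8 = 0.25.
Left endpoints: 4, 4.25, 4.5, 4.75, 5, 5.25, 5.5, 5.75.
f(4) ≈ 3.00000, f(4.25) ≈ 3.08221, f(4.5) ≈ 3.16228, f(4.75) ≈ 3.24037, f(5) ≈ 3.31662, f(5.25) ≈ 3.39116, f(5.5) ≈ 3.46410, f(5.75) ≈ 3.53553.
Sum = Δt · [f(4) + f(4.25) + f(4.5) + ...].
Sum ≈ 6.54807.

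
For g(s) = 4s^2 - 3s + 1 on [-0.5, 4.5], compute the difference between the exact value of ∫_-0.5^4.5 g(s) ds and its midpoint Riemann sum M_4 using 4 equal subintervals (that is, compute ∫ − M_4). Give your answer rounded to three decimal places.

Exact integral: ∫_-0.5^4.5 g(s) ds ≈ 96.66667.
M_4 = 94.0625.
Error ≈ 96.66667 − 94.0625 ≈ 2.604.

2.604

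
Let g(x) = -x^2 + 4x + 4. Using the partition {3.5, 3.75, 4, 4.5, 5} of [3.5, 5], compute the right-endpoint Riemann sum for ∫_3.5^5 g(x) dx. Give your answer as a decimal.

2.609375

Subinterval widths: 0.25, 0.25, 0.5, 0.5.
Right endpoints: 3.75, 4, 4.5, 5.
g(3.75) = 4.9375, g(4) = 4, g(4.5) = 1.75, g(5) = -1.
Sum = Σ Δx_i · g(x_i).
Sum = 2.609375.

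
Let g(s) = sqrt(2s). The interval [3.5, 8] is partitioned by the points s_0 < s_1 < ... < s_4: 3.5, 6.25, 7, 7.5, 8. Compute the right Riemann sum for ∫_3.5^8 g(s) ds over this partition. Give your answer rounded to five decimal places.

16.46545

Subinterval widths: 2.75, 0.75, 0.5, 0.5.
Right endpoints: 6.25, 7, 7.5, 8.
g(6.25) ≈ 3.53553, g(7) ≈ 3.74166, g(7.5) ≈ 3.87298, g(8) ≈ 4.00000.
Sum = Σ Δs_i · g(s_i).
Sum ≈ 16.46545.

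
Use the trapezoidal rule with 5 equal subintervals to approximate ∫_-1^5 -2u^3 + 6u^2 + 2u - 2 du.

-56.64

Δu = (5 − (-1))/5 = 1.2.
f(-1) = 4, f(0.2) = -1.376, f(1.4) = 7.072, f(2.6) = 8.608, f(3.8) = -17.504, f(5) = -92.
T_5 = (Δu/2)·[f(u_0) + 2f(u_1) + ... + 2f(u_{4}) + f(u_5)].
Sum = -56.64.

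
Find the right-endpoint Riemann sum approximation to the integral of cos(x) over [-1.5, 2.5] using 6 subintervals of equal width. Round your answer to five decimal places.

1.24579

Δx = (2.5 − (-1.5))/6 = 2/3.
Right endpoints: -5/6, -1/6, 0.5, 7/6, 11/6, 2.5.
f(-5/6) ≈ 0.67241, f(-1/6) ≈ 0.98614, f(0.5) ≈ 0.87758, f(7/6) ≈ 0.39322, f(11/6) ≈ -0.25953, f(2.5) ≈ -0.80114.
Sum = Δx · [f(-5/6) + f(-1/6) + f(0.5) + ...].
Sum ≈ 1.24579.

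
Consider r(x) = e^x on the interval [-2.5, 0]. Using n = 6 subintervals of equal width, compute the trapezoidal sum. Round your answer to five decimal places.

Δx = (0 − (-2.5))/6 = 5/12.
r(-2.5) ≈ 0.08208, r(-25/12) ≈ 0.12451, r(-5/3) ≈ 0.18888, r(-1.25) ≈ 0.28650, r(-5/6) ≈ 0.43460, r(-5/12) ≈ 0.65924, r(0) ≈ 1.00000.
T_6 = (Δx/2)·[r(x_0) + 2r(x_1) + ... + 2r(x_{5}) + r(x_6)].
Sum ≈ 0.93116.

0.93116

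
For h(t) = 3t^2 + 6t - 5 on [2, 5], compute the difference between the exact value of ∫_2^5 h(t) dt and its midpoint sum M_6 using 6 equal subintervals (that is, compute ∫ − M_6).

Exact integral: ∫_2^5 h(t) dt = 165.
M_6 = 164.8125.
Error = 165 − 164.8125 = 0.1875.

0.1875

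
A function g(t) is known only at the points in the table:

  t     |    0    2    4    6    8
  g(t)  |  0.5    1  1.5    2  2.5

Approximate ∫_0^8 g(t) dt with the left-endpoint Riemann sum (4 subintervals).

10

Δt = 2.
Sum = 2·[0.5 + 1 + 1.5 + 2] = 10.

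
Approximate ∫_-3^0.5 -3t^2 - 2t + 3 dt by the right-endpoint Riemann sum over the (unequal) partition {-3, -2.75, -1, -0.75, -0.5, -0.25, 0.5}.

3.234375

Subinterval widths: 0.25, 1.75, 0.25, 0.25, 0.25, 0.75.
Right endpoints: -2.75, -1, -0.75, -0.5, -0.25, 0.5.
f(-2.75) = -14.1875, f(-1) = 2, f(-0.75) = 2.8125, f(-0.5) = 3.25, f(-0.25) = 3.3125, f(0.5) = 1.25.
Sum = Σ Δt_i · f(t_i).
Sum = 3.234375.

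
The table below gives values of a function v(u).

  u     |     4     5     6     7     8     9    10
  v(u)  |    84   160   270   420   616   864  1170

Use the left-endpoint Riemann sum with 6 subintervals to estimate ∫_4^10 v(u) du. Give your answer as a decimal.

2414

Δu = 1.
Sum = 1·[84 + 160 + 270 + 420 + 616 + 864] = 2414.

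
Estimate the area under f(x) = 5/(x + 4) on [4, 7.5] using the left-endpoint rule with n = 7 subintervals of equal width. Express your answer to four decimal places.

Δx = (7.5 − 4)/7 = 0.5.
Left endpoints: 4, 4.5, 5, 5.5, 6, 6.5, 7.
f(4) = 0.625, f(4.5) = 10/17, f(5) = 5/9, f(5.5) = 10/19, f(6) = 0.5, f(6.5) = 10/21, f(7) = 5/11.
Sum = Δx · [f(4) + f(4.5) + f(5) + ...].
Sum ≈ 1.8629.

1.8629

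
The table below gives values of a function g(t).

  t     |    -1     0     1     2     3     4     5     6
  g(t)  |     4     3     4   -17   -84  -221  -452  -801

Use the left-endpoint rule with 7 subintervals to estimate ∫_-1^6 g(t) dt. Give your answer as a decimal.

-763

Δt = 1.
Sum = 1·[4 + 3 + 4 + (-17) + (-84) + (-221) + (-452)] = -763.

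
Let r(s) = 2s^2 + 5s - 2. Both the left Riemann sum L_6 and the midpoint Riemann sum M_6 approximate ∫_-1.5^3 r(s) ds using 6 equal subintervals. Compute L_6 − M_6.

-12.234375

L_6 = 15.46875.
M_6 = 27.703125.
L_6 − M_6 = -12.234375.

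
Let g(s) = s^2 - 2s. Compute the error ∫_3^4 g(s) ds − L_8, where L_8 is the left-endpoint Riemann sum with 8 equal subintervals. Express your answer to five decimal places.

Exact integral: ∫_3^4 g(s) ds ≈ 5.3333333.
L_8 = 5.0234375.
Error ≈ 5.3333333 − 5.0234375 ≈ 0.30990.

0.30990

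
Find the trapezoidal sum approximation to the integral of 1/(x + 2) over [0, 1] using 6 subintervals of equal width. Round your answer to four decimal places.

0.4058

Δx = (1 − 0)/6 = 1/6.
f(0) = 0.5, f(1/6) = 6/13, f(1/3) = 3/7, f(0.5) = 0.4, f(2/3) = 0.375, f(5/6) = 6/17, f(1) = 1/3.
T_6 = (Δx/2)·[f(x_0) + 2f(x_1) + ... + 2f(x_{5}) + f(x_6)].
Sum ≈ 0.4058.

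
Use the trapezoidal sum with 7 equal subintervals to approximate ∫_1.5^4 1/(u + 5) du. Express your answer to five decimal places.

0.32554

Δu = (4 − 1.5)/7 = 5/14.
f(1.5) = 2/13, f(13/7) = 7/48, f(31/14) = 14/101, f(18/7) = 7/53, f(41/14) = 14/111, f(23/7) = 7/58, f(51/14) = 14/121, f(4) = 1/9.
T_7 = (Δu/2)·[f(u_0) + 2f(u_1) + ... + 2f(u_{6}) + f(u_7)].
Sum ≈ 0.32554.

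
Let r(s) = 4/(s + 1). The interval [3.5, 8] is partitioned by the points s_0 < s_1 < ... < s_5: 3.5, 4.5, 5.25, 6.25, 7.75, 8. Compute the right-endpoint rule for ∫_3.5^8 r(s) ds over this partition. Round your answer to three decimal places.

Subinterval widths: 1, 0.75, 1, 1.5, 0.25.
Right endpoints: 4.5, 5.25, 6.25, 7.75, 8.
r(4.5) = 8/11, r(5.25) = 0.64, r(6.25) = 16/29, r(7.75) = 16/35, r(8) = 4/9.
Sum = Σ Δs_i · r(s_i).
Sum ≈ 2.556.

2.556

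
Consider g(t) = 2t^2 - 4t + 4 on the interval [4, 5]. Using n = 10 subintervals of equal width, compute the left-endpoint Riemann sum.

25.97

Δt = (5 − 4)/10 = 0.1.
Left endpoints: 4, 4.1, 4.2, 4.3, 4.4, 4.5, 4.6, 4.7, 4.8, 4.9.
g(4) = 20, g(4.1) = 21.22, g(4.2) = 22.48, g(4.3) = 23.78, g(4.4) = 25.12, g(4.5) = 26.5, g(4.6) = 27.92, g(4.7) = 29.38, g(4.8) = 30.88, g(4.9) = 32.42.
Sum = Δt · [g(4) + g(4.1) + g(4.2) + ...].
Sum = 25.97.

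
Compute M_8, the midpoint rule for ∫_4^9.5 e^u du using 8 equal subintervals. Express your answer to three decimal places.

13046.665

Δu = (9.5 − 4)/8 = 0.6875.
Midpoints: 4.34375, 5.03125, 5.71875, 6.40625, 7.09375, 7.78125, 8.46875, 9.15625.
f(4.34375) ≈ 76.996, f(5.03125) ≈ 153.124, f(5.71875) ≈ 304.524, f(6.40625) ≈ 605.618, f(7.09375) ≈ 1204.416, f(7.78125) ≈ 2395.267, f(8.46875) ≈ 4763.557, f(9.15625) ≈ 9473.465.
Sum = Δu · [f(4.34375) + f(5.03125) + f(5.71875) + ...].
Sum ≈ 13046.665.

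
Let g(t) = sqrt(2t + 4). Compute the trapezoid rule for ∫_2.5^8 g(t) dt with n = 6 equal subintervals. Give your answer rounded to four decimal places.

Δt = (8 − 2.5)/6 = 11/12.
g(2.5) ≈ 3.0000, g(41/12) ≈ 3.2914, g(13/3) ≈ 3.5590, g(5.25) ≈ 3.8079, g(37/6) ≈ 4.0415, g(85/12) ≈ 4.2622, g(8) ≈ 4.4721.
T_6 = (Δt/2)·[g(t_0) + 2g(t_1) + ... + 2g(t_{5}) + g(t_6)].
Sum ≈ 20.8066.

20.8066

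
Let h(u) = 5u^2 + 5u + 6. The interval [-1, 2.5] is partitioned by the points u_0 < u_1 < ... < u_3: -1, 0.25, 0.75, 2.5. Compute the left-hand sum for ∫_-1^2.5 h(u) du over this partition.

Subinterval widths: 1.25, 0.5, 1.75.
Left endpoints: -1, 0.25, 0.75.
h(-1) = 6, h(0.25) = 7.5625, h(0.75) = 12.5625.
Sum = Σ Δu_i · h(u_i).
Sum = 33.265625.

33.265625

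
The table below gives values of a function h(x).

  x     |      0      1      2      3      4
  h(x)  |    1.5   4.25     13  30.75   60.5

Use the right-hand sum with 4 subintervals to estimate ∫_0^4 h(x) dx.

Δx = 1.
Sum = 1·[4.25 + 13 + 30.75 + 60.5] = 108.5.

108.5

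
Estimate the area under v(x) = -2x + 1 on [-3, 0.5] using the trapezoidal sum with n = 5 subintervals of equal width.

Δx = (0.5 − (-3))/5 = 0.7.
v(-3) = 7, v(-2.3) = 5.6, v(-1.6) = 4.2, v(-0.9) = 2.8, v(-0.2) = 1.4, v(0.5) = 0.
T_5 = (Δx/2)·[v(x_0) + 2v(x_1) + ... + 2v(x_{4}) + v(x_5)].
Sum = 12.25.

12.25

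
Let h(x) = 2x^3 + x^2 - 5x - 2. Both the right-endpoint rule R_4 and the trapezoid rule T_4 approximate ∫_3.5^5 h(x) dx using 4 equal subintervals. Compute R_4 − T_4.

31.78125

R_4 ≈ 262.681641.
T_4 ≈ 230.900391.
R_4 − T_4 = 31.78125.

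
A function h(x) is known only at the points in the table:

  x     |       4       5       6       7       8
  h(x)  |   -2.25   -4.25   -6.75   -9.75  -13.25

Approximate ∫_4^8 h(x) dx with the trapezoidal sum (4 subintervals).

Δx = 1.
T_4 = (1/2)·[(-2.25) + 2·(-4.25) + 2·(-6.75) + 2·(-9.75) + (-13.25)] = -28.5.

-28.5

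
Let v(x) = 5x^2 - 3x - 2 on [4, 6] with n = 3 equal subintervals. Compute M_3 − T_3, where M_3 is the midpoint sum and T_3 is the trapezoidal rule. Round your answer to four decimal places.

M_3 ≈ 218.962963.
T_3 ≈ 220.074074.
M_3 − T_3 ≈ -1.1111.

-1.1111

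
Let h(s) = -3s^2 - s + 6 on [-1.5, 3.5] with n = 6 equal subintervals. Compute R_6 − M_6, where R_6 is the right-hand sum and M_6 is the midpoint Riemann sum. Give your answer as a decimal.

-17.1875

R_6 ≈ -37.56944.
M_6 ≈ -20.38194.
R_6 − M_6 = -17.1875.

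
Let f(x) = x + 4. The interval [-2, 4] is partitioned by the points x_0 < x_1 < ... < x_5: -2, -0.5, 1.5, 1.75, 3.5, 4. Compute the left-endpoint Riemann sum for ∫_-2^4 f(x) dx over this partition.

Subinterval widths: 1.5, 2, 0.25, 1.75, 0.5.
Left endpoints: -2, -0.5, 1.5, 1.75, 3.5.
f(-2) = 2, f(-0.5) = 3.5, f(1.5) = 5.5, f(1.75) = 5.75, f(3.5) = 7.5.
Sum = Σ Δx_i · f(x_i).
Sum = 25.1875.

25.1875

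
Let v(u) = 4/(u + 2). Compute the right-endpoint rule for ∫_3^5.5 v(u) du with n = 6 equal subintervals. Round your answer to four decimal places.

Δu = (5.5 − 3)/6 = 5/12.
Right endpoints: 41/12, 23/6, 4.25, 14/3, 61/12, 5.5.
v(41/12) = 48/65, v(23/6) = 24/35, v(4.25) = 0.64, v(14/3) = 0.6, v(61/12) = 48/85, v(5.5) = 8/15.
Sum = Δu · [v(41/12) + v(23/6) + v(4.25) + ...].
Sum ≈ 1.5676.

1.5676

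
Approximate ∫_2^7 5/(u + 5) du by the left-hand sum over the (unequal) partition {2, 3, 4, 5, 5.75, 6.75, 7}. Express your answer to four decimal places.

Subinterval widths: 1, 1, 1, 0.75, 1, 0.25.
Left endpoints: 2, 3, 4, 5, 5.75, 6.75.
f(2) = 5/7, f(3) = 0.625, f(4) = 5/9, f(5) = 0.5, f(5.75) = 20/43, f(6.75) = 20/47.
Sum = Σ Δu_i · f(u_i).
Sum ≈ 2.8413.

2.8413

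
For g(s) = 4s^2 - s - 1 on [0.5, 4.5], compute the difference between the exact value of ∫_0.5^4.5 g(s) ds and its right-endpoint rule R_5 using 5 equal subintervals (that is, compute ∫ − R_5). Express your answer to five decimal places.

-32.10667

Exact integral: ∫_0.5^4.5 g(s) ds ≈ 107.3333333.
R_5 = 139.44.
Error ≈ 107.3333333 − 139.44 ≈ -32.10667.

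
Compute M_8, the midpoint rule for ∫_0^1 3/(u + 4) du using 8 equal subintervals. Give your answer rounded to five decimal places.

0.66939

Δu = (1 − 0)/8 = 0.125.
Midpoints: 0.0625, 0.1875, 0.3125, 0.4375, 0.5625, 0.6875, 0.8125, 0.9375.
f(0.0625) = 48/65, f(0.1875) = 48/67, f(0.3125) = 16/23, f(0.4375) = 48/71, f(0.5625) = 48/73, f(0.6875) = 0.64, f(0.8125) = 48/77, f(0.9375) = 48/79.
Sum = Δu · [f(0.0625) + f(0.1875) + f(0.3125) + ...].
Sum ≈ 0.66939.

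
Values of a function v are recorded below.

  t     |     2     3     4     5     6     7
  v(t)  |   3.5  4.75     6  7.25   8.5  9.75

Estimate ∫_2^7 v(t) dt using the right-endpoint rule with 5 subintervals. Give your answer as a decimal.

36.25

Δt = 1.
Sum = 1·[4.75 + 6 + 7.25 + 8.5 + 9.75] = 36.25.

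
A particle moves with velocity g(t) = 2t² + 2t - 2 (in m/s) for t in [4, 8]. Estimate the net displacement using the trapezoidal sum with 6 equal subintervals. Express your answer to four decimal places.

Δt = (8 − 4)/6 = 2/3.
g(4) = 38, g(14/3) = 458/9, g(16/3) = 590/9, g(6) = 82, g(20/3) = 902/9, g(22/3) = 1082/9, g(8) = 142.
T_6 = (Δt/2)·[g(t_0) + 2g(t_1) + ... + 2g(t_{5}) + g(t_6)].
Sum ≈ 339.2593.

339.2593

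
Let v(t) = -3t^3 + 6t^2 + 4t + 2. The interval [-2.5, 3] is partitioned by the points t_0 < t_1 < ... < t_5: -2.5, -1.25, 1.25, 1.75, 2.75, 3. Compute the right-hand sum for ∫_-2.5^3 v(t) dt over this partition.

Subinterval widths: 1.25, 2.5, 0.5, 1, 0.25.
Right endpoints: -1.25, 1.25, 1.75, 2.75, 3.
v(-1.25) = 12.234375, v(1.25) = 10.515625, v(1.75) = 11.296875, v(2.75) = -4.015625, v(3) = -13.
Sum = Σ Δt_i · v(t_i).
Sum = 39.96484375.

39.96484375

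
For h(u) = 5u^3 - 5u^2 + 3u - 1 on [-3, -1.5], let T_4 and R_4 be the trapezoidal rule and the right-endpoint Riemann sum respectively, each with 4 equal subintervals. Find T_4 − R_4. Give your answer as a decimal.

-29.3203125

T_4 ≈ -147.2841797.
R_4 ≈ -117.9638672.
T_4 − R_4 = -29.3203125.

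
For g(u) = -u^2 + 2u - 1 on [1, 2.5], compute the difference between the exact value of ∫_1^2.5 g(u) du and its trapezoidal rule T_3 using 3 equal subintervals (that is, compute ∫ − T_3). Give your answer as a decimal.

Exact integral: ∫_1^2.5 g(u) du = -1.125.
T_3 = -1.1875.
Error = -1.125 − (-1.1875) = 0.0625.

0.0625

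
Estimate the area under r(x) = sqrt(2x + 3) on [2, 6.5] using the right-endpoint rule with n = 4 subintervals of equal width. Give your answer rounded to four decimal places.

15.9082

Δx = (6.5 − 2)/4 = 1.125.
Right endpoints: 3.125, 4.25, 5.375, 6.5.
r(3.125) ≈ 3.0414, r(4.25) ≈ 3.3912, r(5.375) ≈ 3.7081, r(6.5) ≈ 4.0000.
Sum = Δx · [r(3.125) + r(4.25) + r(5.375) + r(6.5)].
Sum ≈ 15.9082.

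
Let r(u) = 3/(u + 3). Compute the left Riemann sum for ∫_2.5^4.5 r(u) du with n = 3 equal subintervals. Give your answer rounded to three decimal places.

0.981

Δu = (4.5 − 2.5)/3 = 2/3.
Left endpoints: 2.5, 19/6, 23/6.
r(2.5) = 6/11, r(19/6) = 18/37, r(23/6) = 18/41.
Sum = Δu · [r(2.5) + r(19/6) + r(23/6)].
Sum ≈ 0.981.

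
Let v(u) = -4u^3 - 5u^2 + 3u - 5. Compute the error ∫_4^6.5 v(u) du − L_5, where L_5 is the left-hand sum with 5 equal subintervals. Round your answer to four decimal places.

-234.4792

Exact integral: ∫_4^6.5 v(u) du ≈ -1853.229167.
L_5 = -1618.75.
Error ≈ -1853.229167 − (-1618.75) ≈ -234.4792.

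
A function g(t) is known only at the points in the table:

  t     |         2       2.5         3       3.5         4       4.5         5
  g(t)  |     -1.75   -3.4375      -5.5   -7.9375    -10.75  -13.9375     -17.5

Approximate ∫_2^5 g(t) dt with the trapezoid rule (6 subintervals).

-25.59375

Δt = 0.5.
T_6 = (0.5/2)·[(-1.75) + 2·(-3.4375) + 2·(-5.5) + 2·(-7.9375) + 2·(-10.75) + 2·(-13.9375) + (-17.5)] = -25.59375.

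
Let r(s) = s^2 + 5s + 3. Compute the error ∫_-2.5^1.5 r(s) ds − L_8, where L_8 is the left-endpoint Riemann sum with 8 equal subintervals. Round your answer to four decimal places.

3.8333

Exact integral: ∫_-2.5^1.5 r(s) ds ≈ 8.333333.
L_8 = 4.5.
Error ≈ 8.333333 − 4.5 ≈ 3.8333.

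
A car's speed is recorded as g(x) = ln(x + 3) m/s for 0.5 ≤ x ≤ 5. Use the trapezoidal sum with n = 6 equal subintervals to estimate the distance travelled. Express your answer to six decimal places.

Δx = (5 − 0.5)/6 = 0.75.
g(0.5) ≈ 1.252763, g(1.25) ≈ 1.446919, g(2) ≈ 1.609438, g(2.75) ≈ 1.749200, g(3.5) ≈ 1.871802, g(4.25) ≈ 1.981001, g(5) ≈ 2.079442.
T_6 = (Δx/2)·[g(x_0) + 2g(x_1) + ... + 2g(x_{5}) + g(x_6)].
Sum ≈ 7.743347.

7.743347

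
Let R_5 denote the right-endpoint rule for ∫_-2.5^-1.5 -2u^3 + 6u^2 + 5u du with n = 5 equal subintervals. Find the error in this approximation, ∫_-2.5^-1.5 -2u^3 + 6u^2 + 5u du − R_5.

Exact integral: ∫_-2.5^-1.5 f(u) du = 31.5.
R_5 = 27.27.
Error = 31.5 − 27.27 = 4.23.

4.23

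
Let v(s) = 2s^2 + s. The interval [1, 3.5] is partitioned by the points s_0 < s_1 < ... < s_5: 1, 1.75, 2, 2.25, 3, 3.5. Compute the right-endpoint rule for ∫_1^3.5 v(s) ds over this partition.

Subinterval widths: 0.75, 0.25, 0.25, 0.75, 0.5.
Right endpoints: 1.75, 2, 2.25, 3, 3.5.
v(1.75) = 7.875, v(2) = 10, v(2.25) = 12.375, v(3) = 21, v(3.5) = 28.
Sum = Σ Δs_i · v(s_i).
Sum = 41.25.

41.25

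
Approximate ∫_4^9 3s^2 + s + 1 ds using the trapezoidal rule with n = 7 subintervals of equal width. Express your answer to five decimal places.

703.77551

Δs = (9 − 4)/7 = 5/7.
f(4) = 53, f(33/7) = 3547/49, f(38/7) = 4647/49, f(43/7) = 5897/49, f(48/7) = 7297/49, f(53/7) = 8847/49, f(58/7) = 10547/49, f(9) = 253.
T_7 = (Δs/2)·[f(s_0) + 2f(s_1) + ... + 2f(s_{6}) + f(s_7)].
Sum ≈ 703.77551.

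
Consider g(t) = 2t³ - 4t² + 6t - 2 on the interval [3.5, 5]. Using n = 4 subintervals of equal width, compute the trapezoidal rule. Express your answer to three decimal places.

163.975

Δt = (5 − 3.5)/4 = 0.375.
g(3.5) = 55.75, g(3.875) = 77.55859375, g(4.25) = 104.78125, g(4.625) = 138.05078125, g(5) = 178.
T_4 = (Δt/2)·[g(t_0) + 2g(t_1) + 2g(t_2) + 2g(t_3) + g(t_4)].
Sum ≈ 163.975.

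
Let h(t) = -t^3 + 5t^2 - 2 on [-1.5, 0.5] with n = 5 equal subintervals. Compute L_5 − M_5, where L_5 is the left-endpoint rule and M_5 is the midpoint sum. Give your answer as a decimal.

3.22

L_5 = 6.13.
M_5 = 2.91.
L_5 − M_5 = 3.22.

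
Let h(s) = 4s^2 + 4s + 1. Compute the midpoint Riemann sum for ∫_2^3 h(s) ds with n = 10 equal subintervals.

Δs = (3 − 2)/10 = 0.1.
Midpoints: 2.05, 2.15, 2.25, 2.35, 2.45, 2.55, 2.65, 2.75, 2.85, 2.95.
h(2.05) = 26.01, h(2.15) = 28.09, h(2.25) = 30.25, h(2.35) = 32.49, h(2.45) = 34.81, h(2.55) = 37.21, h(2.65) = 39.69, h(2.75) = 42.25, h(2.85) = 44.89, h(2.95) = 47.61.
Sum = Δs · [h(2.05) + h(2.15) + h(2.25) + ...].
Sum = 36.33.

36.33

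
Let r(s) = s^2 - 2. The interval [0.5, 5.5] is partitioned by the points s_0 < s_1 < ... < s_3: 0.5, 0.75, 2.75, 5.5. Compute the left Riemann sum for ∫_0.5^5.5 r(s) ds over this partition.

Subinterval widths: 0.25, 2, 2.75.
Left endpoints: 0.5, 0.75, 2.75.
r(0.5) = -1.75, r(0.75) = -1.4375, r(2.75) = 5.5625.
Sum = Σ Δs_i · r(s_i).
Sum = 11.984375.

11.984375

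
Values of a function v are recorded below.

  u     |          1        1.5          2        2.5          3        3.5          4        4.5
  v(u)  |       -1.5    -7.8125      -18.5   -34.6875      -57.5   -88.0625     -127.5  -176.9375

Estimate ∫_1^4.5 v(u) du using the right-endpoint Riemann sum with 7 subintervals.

-255.5

Δu = 0.5.
Sum = 0.5·[(-7.8125) + (-18.5) + (-34.6875) + (-57.5) + (-88.0625) + (-127.5) + (-176.9375)] = -255.5.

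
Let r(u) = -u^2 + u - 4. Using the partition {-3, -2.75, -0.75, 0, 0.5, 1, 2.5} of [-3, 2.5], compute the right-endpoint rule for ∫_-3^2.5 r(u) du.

Subinterval widths: 0.25, 2, 0.75, 0.5, 0.5, 1.5.
Right endpoints: -2.75, -0.75, 0, 0.5, 1, 2.5.
r(-2.75) = -14.3125, r(-0.75) = -5.3125, r(0) = -4, r(0.5) = -3.75, r(1) = -4, r(2.5) = -7.75.
Sum = Σ Δu_i · r(u_i).
Sum = -32.703125.

-32.703125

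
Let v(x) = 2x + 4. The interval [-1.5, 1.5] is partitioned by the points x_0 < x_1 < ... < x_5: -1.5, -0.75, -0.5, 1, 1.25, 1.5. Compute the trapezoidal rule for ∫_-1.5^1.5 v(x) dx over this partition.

12

Subinterval widths: 0.75, 0.25, 1.5, 0.25, 0.25.
v(-1.5) = 1, v(-0.75) = 2.5, v(-0.5) = 3, v(1) = 6, v(1.25) = 6.5, v(1.5) = 7.
On each subinterval the trapezoid contributes (Δx_i/2)·[v(x_{i-1}) + v(x_i)].
Sum = 12.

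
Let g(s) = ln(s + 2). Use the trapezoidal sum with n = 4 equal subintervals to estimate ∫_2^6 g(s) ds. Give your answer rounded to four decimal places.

Δs = (6 − 2)/4 = 1.
g(2) ≈ 1.3863, g(3) ≈ 1.6094, g(4) ≈ 1.7918, g(5) ≈ 1.9459, g(6) ≈ 2.0794.
T_4 = (Δs/2)·[g(s_0) + 2g(s_1) + 2g(s_2) + 2g(s_3) + g(s_4)].
Sum ≈ 7.0800.

7.0800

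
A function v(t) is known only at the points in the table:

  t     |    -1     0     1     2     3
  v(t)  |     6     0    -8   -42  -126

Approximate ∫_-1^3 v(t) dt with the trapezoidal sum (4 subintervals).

Δt = 1.
T_4 = (1/2)·[6 + 2·0 + 2·(-8) + 2·(-42) + (-126)] = -110.

-110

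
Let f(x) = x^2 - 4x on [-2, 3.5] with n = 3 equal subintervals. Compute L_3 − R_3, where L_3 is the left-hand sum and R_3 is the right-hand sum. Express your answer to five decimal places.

25.20833

L_3 ≈ 16.1435185.
R_3 ≈ -9.0648148.
L_3 − R_3 ≈ 25.20833.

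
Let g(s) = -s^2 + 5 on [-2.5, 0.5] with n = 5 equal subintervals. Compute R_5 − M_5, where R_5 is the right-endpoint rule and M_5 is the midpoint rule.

R_5 = 11.37.
M_5 = 9.84.
R_5 − M_5 = 1.53.

1.53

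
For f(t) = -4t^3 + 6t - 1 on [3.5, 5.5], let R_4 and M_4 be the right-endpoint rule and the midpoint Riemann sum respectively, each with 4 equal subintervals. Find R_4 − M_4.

R_4 = -838.
M_4 = -710.75.
R_4 − M_4 = -127.25.

-127.25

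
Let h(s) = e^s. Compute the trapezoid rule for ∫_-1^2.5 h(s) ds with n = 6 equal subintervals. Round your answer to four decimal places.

Δs = (2.5 − (-1))/6 = 7/12.
h(-1) ≈ 0.3679, h(-5/12) ≈ 0.6592, h(1/6) ≈ 1.1814, h(0.75) ≈ 2.1170, h(4/3) ≈ 3.7937, h(23/12) ≈ 6.7983, h(2.5) ≈ 12.1825.
T_6 = (Δs/2)·[h(s_0) + 2h(s_1) + ... + 2h(s_{5}) + h(s_6)].
Sum ≈ 12.1478.

12.1478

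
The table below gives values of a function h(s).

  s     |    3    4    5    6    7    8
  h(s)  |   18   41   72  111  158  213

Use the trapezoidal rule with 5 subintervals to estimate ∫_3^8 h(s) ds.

497.5

Δs = 1.
T_5 = (1/2)·[18 + 2·41 + 2·72 + 2·111 + 2·158 + 213] = 497.5.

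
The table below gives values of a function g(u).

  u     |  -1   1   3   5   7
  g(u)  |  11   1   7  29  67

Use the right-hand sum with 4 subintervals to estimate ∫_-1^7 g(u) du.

208

Δu = 2.
Sum = 2·[1 + 7 + 29 + 67] = 208.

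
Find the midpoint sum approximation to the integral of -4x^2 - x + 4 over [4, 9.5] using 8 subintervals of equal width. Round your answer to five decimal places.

-1072.09180

Δx = (9.5 − 4)/8 = 0.6875.
Midpoints: 4.34375, 5.03125, 5.71875, 6.40625, 7.09375, 7.78125, 8.46875, 9.15625.
f(4.34375) = -75.81640625, f(5.03125) = -102.28515625, f(5.71875) = -132.53515625, f(6.40625) = -166.56640625, f(7.09375) = -204.37890625, f(7.78125) = -245.97265625, f(8.46875) = -291.34765625, f(9.15625) = -340.50390625.
Sum = Δx · [f(4.34375) + f(5.03125) + f(5.71875) + ...].
Sum ≈ -1072.09180.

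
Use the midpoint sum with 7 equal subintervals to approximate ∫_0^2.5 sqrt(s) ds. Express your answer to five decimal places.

2.64655

Δs = (2.5 − 0)/7 = 5/14.
Midpoints: 5/28, 15/28, 25/28, 1.25, 45/28, 55/28, 65/28.
f(5/28) ≈ 0.42258, f(15/28) ≈ 0.73193, f(25/28) ≈ 0.94491, f(1.25) ≈ 1.11803, f(45/28) ≈ 1.26773, f(55/28) ≈ 1.40153, f(65/28) ≈ 1.52362.
Sum = Δs · [f(5/28) + f(15/28) + f(25/28) + ...].
Sum ≈ 2.64655.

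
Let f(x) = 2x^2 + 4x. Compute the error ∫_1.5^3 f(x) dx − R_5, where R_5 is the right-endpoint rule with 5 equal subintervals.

-2.97

Exact integral: ∫_1.5^3 f(x) dx = 29.25.
R_5 = 32.22.
Error = 29.25 − 32.22 = -2.97.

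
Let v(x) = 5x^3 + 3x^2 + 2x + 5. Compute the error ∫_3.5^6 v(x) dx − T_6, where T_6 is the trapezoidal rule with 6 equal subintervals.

Exact integral: ∫_3.5^6 v(x) dx = 1641.796875.
T_6 = 1647.16796875.
Error = 1641.796875 − 1647.16796875 = -5.37109375.

-5.37109375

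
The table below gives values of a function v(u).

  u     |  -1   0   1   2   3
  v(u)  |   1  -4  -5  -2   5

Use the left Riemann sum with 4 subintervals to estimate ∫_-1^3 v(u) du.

Δu = 1.
Sum = 1·[1 + (-4) + (-5) + (-2)] = -10.

-10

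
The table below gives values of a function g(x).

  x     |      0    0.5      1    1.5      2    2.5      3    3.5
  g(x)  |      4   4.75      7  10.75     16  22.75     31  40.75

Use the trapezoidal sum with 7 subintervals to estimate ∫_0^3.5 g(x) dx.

57.3125

Δx = 0.5.
T_7 = (0.5/2)·[4 + 2·4.75 + 2·7 + 2·10.75 + 2·16 + 2·22.75 + 2·31 + 40.75] = 57.3125.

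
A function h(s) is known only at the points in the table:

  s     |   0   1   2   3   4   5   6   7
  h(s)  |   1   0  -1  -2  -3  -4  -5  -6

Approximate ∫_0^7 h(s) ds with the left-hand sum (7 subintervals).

Δs = 1.
Sum = 1·[1 + 0 + (-1) + (-2) + (-3) + (-4) + (-5)] = -14.

-14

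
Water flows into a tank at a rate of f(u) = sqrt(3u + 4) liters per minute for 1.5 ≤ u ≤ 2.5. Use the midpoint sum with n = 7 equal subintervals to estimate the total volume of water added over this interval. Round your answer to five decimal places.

Δu = (2.5 − 1.5)/7 = 1/7.
Midpoints: 11/7, 12/7, 13/7, 2, 15/7, 16/7, 17/7.
f(11/7) ≈ 2.95200, f(12/7) ≈ 3.02372, f(13/7) ≈ 3.09377, f(2) ≈ 3.16228, f(15/7) ≈ 3.22933, f(16/7) ≈ 3.29502, f(17/7) ≈ 3.35942.
Sum = Δu · [f(11/7) + f(12/7) + f(13/7) + ...].
Sum ≈ 3.15936.

3.15936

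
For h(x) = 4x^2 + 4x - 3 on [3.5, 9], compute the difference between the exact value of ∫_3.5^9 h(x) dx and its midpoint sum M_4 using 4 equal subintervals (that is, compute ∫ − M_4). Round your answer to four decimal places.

Exact integral: ∫_3.5^9 h(x) dx ≈ 1035.833333.
M_4 = 1032.3671875.
Error ≈ 1035.833333 − 1032.3671875 ≈ 3.4661.

3.4661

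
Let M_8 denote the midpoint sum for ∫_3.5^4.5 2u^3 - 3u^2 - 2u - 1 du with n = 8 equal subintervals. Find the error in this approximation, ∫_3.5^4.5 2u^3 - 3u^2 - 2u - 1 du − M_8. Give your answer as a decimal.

0.02734375

Exact integral: ∫_3.5^4.5 f(u) du = 72.75.
M_8 = 72.72265625.
Error = 72.75 − 72.72265625 = 0.02734375.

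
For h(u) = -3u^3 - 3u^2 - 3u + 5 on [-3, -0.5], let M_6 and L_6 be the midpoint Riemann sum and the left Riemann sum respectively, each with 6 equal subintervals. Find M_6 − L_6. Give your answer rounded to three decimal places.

-14.274

M_6 ≈ 58.99197.
L_6 ≈ 73.26606.
M_6 − L_6 ≈ -14.274.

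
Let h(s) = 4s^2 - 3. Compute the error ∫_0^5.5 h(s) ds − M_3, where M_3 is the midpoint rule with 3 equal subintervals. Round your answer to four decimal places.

Exact integral: ∫_0^5.5 h(s) ds ≈ 205.333333.
M_3 ≈ 199.171296.
Error ≈ 205.333333 − 199.171296 ≈ 6.1620.

6.1620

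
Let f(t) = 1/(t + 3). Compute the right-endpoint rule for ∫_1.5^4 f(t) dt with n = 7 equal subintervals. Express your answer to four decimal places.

0.4280

Δt = (4 − 1.5)/7 = 5/14.
Right endpoints: 13/7, 31/14, 18/7, 41/14, 23/7, 51/14, 4.
f(13/7) = 7/34, f(31/14) = 14/73, f(18/7) = 7/39, f(41/14) = 14/83, f(23/7) = 7/44, f(51/14) = 14/93, f(4) = 1/7.
Sum = Δt · [f(13/7) + f(31/14) + f(18/7) + ...].
Sum ≈ 0.4280.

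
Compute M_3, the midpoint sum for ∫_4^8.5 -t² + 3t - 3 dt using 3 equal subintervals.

-111.65625

Δt = (8.5 − 4)/3 = 1.5.
Midpoints: 4.75, 6.25, 7.75.
f(4.75) = -11.3125, f(6.25) = -23.3125, f(7.75) = -39.8125.
Sum = Δt · [f(4.75) + f(6.25) + f(7.75)].
Sum = -111.65625.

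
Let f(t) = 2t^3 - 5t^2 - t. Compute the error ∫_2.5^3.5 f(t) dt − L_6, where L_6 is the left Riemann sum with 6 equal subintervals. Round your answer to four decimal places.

Exact integral: ∫_2.5^3.5 f(t) dt ≈ 7.083333.
L_6 ≈ 5.185185.
Error ≈ 7.083333 − 5.185185 ≈ 1.8981.

1.8981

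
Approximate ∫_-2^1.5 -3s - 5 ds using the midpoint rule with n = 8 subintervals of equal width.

Δs = (1.5 − (-2))/8 = 0.4375.
Midpoints: -1.78125, -1.34375, -0.90625, -0.46875, -0.03125, 0.40625, 0.84375, 1.28125.
f(-1.78125) = 0.34375, f(-1.34375) = -0.96875, f(-0.90625) = -2.28125, f(-0.46875) = -3.59375, f(-0.03125) = -4.90625, f(0.40625) = -6.21875, f(0.84375) = -7.53125, f(1.28125) = -8.84375.
Sum = Δs · [f(-1.78125) + f(-1.34375) + f(-0.90625) + ...].
Sum = -14.875.

-14.875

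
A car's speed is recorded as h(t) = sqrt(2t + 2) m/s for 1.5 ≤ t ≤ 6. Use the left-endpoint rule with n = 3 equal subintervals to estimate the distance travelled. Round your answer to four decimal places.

12.5717

Δt = (6 − 1.5)/3 = 1.5.
Left endpoints: 1.5, 3, 4.5.
h(1.5) ≈ 2.2361, h(3) ≈ 2.8284, h(4.5) ≈ 3.3166.
Sum = Δt · [h(1.5) + h(3) + h(4.5)].
Sum ≈ 12.5717.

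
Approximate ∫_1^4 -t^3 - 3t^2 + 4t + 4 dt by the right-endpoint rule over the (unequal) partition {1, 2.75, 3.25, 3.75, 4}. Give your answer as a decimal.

-135.31640625

Subinterval widths: 1.75, 0.5, 0.5, 0.25.
Right endpoints: 2.75, 3.25, 3.75, 4.
f(2.75) = -28.484375, f(3.25) = -49.015625, f(3.75) = -75.921875, f(4) = -92.
Sum = Σ Δt_i · f(t_i).
Sum = -135.31640625.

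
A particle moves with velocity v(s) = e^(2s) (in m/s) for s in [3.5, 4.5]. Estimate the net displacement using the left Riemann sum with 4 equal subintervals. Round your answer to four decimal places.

2700.1006

Δs = (4.5 − 3.5)/4 = 0.25.
Left endpoints: 3.5, 3.75, 4, 4.25.
v(3.5) ≈ 1096.6332, v(3.75) ≈ 1808.0424, v(4) ≈ 2980.9580, v(4.25) ≈ 4914.7688.
Sum = Δs · [v(3.5) + v(3.75) + v(4) + v(4.25)].
Sum ≈ 2700.1006.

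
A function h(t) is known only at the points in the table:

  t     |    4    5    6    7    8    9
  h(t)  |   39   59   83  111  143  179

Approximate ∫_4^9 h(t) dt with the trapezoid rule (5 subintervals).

Δt = 1.
T_5 = (1/2)·[39 + 2·59 + 2·83 + 2·111 + 2·143 + 179] = 505.

505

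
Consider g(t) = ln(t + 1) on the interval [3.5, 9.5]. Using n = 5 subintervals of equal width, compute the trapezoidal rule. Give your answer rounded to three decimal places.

Δt = (9.5 − 3.5)/5 = 1.2.
g(3.5) ≈ 1.504, g(4.7) ≈ 1.740, g(5.9) ≈ 1.932, g(7.1) ≈ 2.092, g(8.3) ≈ 2.230, g(9.5) ≈ 2.351.
T_5 = (Δt/2)·[g(t_0) + 2g(t_1) + ... + 2g(t_{4}) + g(t_5)].
Sum ≈ 11.906.

11.906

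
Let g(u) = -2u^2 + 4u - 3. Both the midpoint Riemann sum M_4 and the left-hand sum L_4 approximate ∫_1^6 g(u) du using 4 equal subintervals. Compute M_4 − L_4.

-27.34375

M_4 = -87.03125.
L_4 = -59.6875.
M_4 − L_4 = -27.34375.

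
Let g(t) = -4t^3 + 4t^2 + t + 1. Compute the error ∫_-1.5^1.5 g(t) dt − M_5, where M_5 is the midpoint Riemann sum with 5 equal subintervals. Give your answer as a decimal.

Exact integral: ∫_-1.5^1.5 g(t) dt = 12.
M_5 = 11.64.
Error = 12 − 11.64 = 0.36.

0.36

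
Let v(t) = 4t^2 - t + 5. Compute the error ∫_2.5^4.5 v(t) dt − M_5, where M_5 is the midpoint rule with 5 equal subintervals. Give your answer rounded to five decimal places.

Exact integral: ∫_2.5^4.5 v(t) dt ≈ 103.6666667.
M_5 = 103.56.
Error ≈ 103.6666667 − 103.56 ≈ 0.10667.

0.10667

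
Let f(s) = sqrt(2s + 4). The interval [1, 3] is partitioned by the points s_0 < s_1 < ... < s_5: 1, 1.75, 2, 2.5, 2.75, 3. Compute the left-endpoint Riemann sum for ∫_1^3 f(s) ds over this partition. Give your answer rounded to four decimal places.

Subinterval widths: 0.75, 0.25, 0.5, 0.25, 0.25.
Left endpoints: 1, 1.75, 2, 2.5, 2.75.
f(1) ≈ 2.4495, f(1.75) ≈ 2.7386, f(2) ≈ 2.8284, f(2.5) ≈ 3.0000, f(2.75) ≈ 3.0822.
Sum = Σ Δs_i · f(s_i).
Sum ≈ 5.4565.

5.4565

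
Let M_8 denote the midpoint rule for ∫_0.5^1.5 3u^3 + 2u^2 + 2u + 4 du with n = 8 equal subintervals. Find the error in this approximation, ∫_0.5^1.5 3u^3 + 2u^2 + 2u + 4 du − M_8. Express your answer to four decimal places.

0.0143

Exact integral: ∫_0.5^1.5 f(u) du ≈ 11.916667.
M_8 = 11.90234375.
Error ≈ 11.916667 − 11.90234375 ≈ 0.0143.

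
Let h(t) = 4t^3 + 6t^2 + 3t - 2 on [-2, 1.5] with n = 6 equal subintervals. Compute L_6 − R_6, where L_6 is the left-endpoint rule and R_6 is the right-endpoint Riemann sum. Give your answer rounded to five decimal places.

-26.54167

L_6 ≈ -10.4878472.
R_6 ≈ 16.0538194.
L_6 − R_6 ≈ -26.54167.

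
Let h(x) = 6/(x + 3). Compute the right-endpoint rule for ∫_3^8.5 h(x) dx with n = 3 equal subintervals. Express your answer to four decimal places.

3.4987

Δx = (8.5 − 3)/3 = 11/6.
Right endpoints: 29/6, 20/3, 8.5.
h(29/6) = 36/47, h(20/3) = 18/29, h(8.5) = 12/23.
Sum = Δx · [h(29/6) + h(20/3) + h(8.5)].
Sum ≈ 3.4987.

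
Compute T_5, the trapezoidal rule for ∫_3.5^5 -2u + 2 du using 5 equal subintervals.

Δu = (5 − 3.5)/5 = 0.3.
f(3.5) = -5, f(3.8) = -5.6, f(4.1) = -6.2, f(4.4) = -6.8, f(4.7) = -7.4, f(5) = -8.
T_5 = (Δu/2)·[f(u_0) + 2f(u_1) + ... + 2f(u_{4}) + f(u_5)].
Sum = -9.75.

-9.75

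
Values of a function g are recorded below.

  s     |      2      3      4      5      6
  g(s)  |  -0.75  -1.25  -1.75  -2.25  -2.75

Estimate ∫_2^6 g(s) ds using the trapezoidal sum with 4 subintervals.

Δs = 1.
T_4 = (1/2)·[(-0.75) + 2·(-1.25) + 2·(-1.75) + 2·(-2.25) + (-2.75)] = -7.

-7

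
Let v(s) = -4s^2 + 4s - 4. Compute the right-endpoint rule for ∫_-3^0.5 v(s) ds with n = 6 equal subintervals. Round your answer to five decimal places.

-54.16898

Δs = (0.5 − (-3))/6 = 7/12.
Right endpoints: -29/12, -11/6, -1.25, -2/3, -1/12, 0.5.
v(-29/12) = -1333/36, v(-11/6) = -223/9, v(-1.25) = -15.25, v(-2/3) = -76/9, v(-1/12) = -157/36, v(0.5) = -3.
Sum = Δs · [v(-29/12) + v(-11/6) + v(-1.25) + ...].
Sum ≈ -54.16898.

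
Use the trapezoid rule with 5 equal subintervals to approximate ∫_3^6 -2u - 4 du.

Δu = (6 − 3)/5 = 0.6.
f(3) = -10, f(3.6) = -11.2, f(4.2) = -12.4, f(4.8) = -13.6, f(5.4) = -14.8, f(6) = -16.
T_5 = (Δu/2)·[f(u_0) + 2f(u_1) + ... + 2f(u_{4}) + f(u_5)].
Sum = -39.

-39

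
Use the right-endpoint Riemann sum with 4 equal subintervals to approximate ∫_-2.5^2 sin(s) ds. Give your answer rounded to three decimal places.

0.505

Δs = (2 − (-2.5))/4 = 1.125.
Right endpoints: -1.375, -0.25, 0.875, 2.
f(-1.375) ≈ -0.981, f(-0.25) ≈ -0.247, f(0.875) ≈ 0.768, f(2) ≈ 0.909.
Sum = Δs · [f(-1.375) + f(-0.25) + f(0.875) + f(2)].
Sum ≈ 0.505.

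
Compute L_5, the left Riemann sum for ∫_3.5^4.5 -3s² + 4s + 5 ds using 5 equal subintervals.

Δs = (4.5 − 3.5)/5 = 0.2.
Left endpoints: 3.5, 3.7, 3.9, 4.1, 4.3.
f(3.5) = -17.75, f(3.7) = -21.27, f(3.9) = -25.03, f(4.1) = -29.03, f(4.3) = -33.27.
Sum = Δs · [f(3.5) + f(3.7) + f(3.9) + f(4.1) + f(4.3)].
Sum = -25.27.

-25.27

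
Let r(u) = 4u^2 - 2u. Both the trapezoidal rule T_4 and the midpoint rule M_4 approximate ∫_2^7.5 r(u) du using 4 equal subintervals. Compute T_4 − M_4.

10.3984375

T_4 = 506.515625.
M_4 = 496.1171875.
T_4 − M_4 = 10.3984375.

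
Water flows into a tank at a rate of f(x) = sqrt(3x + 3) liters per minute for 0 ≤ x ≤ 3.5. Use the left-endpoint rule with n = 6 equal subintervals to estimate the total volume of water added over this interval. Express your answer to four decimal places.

9.2886

Δx = (3.5 − 0)/6 = 7/12.
Left endpoints: 0, 7/12, 7/6, 1.75, 7/3, 35/12.
f(0) ≈ 1.7321, f(7/12) ≈ 2.1794, f(7/6) ≈ 2.5495, f(1.75) ≈ 2.8723, f(7/3) ≈ 3.1623, f(35/12) ≈ 3.4278.
Sum = Δx · [f(0) + f(7/12) + f(7/6) + ...].
Sum ≈ 9.2886.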